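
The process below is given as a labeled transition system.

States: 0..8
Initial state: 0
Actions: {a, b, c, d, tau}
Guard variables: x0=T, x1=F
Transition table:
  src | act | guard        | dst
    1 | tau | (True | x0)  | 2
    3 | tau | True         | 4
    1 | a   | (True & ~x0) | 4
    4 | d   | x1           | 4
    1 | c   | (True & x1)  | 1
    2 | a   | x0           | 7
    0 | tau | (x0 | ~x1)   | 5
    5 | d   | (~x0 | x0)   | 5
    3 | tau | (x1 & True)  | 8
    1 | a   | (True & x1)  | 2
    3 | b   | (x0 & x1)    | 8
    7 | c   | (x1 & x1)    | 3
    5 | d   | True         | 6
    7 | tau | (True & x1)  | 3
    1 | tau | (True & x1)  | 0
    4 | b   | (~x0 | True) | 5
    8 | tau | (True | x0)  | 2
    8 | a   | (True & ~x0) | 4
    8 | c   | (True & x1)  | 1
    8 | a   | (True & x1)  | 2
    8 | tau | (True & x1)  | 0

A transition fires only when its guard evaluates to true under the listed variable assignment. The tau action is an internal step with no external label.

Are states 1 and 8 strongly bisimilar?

Refine partition for ~:
  round 0: {{0,1,2,3,4,5,6,7,8}}
  round 1: {{0,1,3,8},{2},{4},{5},{6,7}}
  round 2: {{0},{1,8},{2},{3},{4},{5},{6,7}}
stable after 3 split(s): 7 block(s)
class of 1: {1,8}; class of 8: {1,8}

Answer: BISIMILAR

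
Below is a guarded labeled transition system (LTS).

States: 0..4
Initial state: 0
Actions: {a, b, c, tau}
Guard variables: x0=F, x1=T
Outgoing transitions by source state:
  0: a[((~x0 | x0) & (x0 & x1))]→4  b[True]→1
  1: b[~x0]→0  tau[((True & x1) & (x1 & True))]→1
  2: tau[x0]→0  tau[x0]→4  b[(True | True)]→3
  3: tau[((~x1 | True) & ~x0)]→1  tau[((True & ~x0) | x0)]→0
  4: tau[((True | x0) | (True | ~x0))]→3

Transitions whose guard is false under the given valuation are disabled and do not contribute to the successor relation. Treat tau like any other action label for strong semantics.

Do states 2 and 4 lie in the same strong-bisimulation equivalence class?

Answer: NOT BISIMILAR

Trace:
Bisimulation quotient by refinement:
  P[0] = {{0,1,2,3,4}}
  P[1] = {{0,2},{1},{3,4}}
  P[2] = {{0},{1},{2},{3},{4}}
stable after 3 split(s): 5 block(s)
class of 2: {2}; class of 4: {4}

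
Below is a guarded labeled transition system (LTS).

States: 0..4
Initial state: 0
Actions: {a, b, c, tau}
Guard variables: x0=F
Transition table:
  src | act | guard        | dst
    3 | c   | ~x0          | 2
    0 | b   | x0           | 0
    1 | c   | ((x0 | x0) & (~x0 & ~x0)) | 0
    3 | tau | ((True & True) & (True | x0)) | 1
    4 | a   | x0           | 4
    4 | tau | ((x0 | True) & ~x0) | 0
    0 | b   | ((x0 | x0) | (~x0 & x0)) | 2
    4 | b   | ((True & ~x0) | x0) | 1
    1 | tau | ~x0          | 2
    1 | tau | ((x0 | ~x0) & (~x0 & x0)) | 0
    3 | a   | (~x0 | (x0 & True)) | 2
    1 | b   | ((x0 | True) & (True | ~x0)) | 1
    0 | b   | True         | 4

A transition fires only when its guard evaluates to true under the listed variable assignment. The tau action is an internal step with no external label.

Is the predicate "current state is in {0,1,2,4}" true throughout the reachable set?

Safe = {0,1,2,4}
Reachable = {0,1,2,4}
  0: safe
  1: safe
  2: safe
  4: safe

Answer: INVARIANT HOLDS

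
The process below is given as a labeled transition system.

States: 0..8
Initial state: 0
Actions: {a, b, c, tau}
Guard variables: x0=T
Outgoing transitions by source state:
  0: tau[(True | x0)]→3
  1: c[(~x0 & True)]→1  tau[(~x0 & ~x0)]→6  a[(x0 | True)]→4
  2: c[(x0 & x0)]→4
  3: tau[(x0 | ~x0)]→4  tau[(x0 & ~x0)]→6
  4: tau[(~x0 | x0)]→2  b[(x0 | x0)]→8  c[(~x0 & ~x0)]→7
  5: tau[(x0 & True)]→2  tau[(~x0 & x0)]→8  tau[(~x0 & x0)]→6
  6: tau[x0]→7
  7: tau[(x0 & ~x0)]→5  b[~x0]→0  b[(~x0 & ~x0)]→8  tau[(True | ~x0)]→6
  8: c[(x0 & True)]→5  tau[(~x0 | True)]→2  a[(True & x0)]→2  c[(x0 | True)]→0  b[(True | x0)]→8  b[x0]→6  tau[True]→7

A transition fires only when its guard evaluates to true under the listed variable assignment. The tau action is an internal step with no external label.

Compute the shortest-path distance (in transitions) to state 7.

Layered search for 7:
  Layer 0: {0}
  Layer 1: {3}
  Layer 2: {4}
  Layer 3: {2,8}
  Layer 4: {5,6,7}
depth(7)=4, e.g. tau·tau·b·tau

Answer: 4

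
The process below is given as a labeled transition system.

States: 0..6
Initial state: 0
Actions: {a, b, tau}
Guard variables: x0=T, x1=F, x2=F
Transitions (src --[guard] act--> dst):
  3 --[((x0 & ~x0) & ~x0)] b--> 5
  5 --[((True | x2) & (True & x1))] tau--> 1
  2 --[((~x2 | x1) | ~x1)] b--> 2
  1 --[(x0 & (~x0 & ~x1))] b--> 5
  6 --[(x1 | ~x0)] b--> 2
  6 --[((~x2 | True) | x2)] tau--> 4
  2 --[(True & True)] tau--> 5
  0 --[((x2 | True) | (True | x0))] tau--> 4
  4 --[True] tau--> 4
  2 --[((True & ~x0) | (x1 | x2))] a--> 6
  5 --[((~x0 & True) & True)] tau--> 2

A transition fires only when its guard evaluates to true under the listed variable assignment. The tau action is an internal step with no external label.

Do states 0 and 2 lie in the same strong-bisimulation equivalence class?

Answer: NOT BISIMILAR

Trace:
Compute ~ classes (split until stable):
  round 0: {{0,1,2,3,4,5,6}}
  round 1: {{0,4,6},{1,3,5},{2}}
3 equivalence class(es) (converged in 2)
[0]={0,4,6}  [2]={2}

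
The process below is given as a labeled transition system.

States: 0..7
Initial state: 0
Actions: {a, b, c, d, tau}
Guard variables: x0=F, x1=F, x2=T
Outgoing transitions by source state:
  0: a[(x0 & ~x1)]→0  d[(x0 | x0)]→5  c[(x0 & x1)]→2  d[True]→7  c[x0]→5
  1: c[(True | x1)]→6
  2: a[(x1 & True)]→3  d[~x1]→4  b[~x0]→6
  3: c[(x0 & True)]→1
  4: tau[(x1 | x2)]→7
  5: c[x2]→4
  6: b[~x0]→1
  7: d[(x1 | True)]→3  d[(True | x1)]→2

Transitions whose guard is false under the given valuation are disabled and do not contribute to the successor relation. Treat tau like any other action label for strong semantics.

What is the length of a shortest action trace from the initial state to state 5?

Answer: UNREACHABLE

Analysis:
BFS to 5:
  depth 0: {0}
  depth 1: {7}
  depth 2: {2,3}
  depth 3: {4,6}
  depth 4: {1}
5 never appears.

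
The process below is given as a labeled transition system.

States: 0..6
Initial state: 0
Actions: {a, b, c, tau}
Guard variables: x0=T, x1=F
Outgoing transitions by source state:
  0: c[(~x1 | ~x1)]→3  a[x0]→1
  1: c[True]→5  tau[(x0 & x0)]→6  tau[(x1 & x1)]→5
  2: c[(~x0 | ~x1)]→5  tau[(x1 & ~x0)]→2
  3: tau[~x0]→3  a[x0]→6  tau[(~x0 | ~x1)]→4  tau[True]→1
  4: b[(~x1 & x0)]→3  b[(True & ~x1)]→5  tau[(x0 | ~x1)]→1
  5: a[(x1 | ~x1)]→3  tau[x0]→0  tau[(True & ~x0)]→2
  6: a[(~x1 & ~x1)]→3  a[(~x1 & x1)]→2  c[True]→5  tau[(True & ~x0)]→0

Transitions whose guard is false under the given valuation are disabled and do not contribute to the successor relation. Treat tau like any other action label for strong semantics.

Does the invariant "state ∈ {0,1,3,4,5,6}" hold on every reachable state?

Answer: INVARIANT HOLDS

Analysis:
Allowed set {0,1,3,4,5,6}
R = {0,1,3,4,5,6}
  0: safe
  1: safe
  3: safe
  4: safe
  5: safe
  6: safe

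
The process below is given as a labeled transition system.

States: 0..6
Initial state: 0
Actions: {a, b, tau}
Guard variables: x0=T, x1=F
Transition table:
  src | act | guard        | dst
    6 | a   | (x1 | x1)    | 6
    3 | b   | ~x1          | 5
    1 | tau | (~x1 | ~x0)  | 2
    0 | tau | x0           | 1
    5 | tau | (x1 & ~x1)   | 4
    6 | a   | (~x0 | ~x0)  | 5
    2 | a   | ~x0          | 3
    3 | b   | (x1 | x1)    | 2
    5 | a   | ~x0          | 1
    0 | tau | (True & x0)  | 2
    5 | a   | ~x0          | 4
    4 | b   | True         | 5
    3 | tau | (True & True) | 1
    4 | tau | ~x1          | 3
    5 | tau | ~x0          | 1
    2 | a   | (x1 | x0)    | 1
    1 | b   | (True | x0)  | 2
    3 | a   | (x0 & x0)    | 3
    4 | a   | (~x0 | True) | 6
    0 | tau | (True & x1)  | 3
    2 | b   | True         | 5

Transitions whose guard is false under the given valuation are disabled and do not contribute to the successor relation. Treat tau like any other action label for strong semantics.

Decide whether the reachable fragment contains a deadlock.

Answer: DEADLOCK at state 5

Analysis:
Reach set: {0,1,2,5}
  0: tau→1  tau→2  [deg 2]
  1: b→2  tau→2  [deg 2]
  2: a→1  b→5  [deg 2]
  5: ∅  [STUCK]
trace reaching 5: tau·b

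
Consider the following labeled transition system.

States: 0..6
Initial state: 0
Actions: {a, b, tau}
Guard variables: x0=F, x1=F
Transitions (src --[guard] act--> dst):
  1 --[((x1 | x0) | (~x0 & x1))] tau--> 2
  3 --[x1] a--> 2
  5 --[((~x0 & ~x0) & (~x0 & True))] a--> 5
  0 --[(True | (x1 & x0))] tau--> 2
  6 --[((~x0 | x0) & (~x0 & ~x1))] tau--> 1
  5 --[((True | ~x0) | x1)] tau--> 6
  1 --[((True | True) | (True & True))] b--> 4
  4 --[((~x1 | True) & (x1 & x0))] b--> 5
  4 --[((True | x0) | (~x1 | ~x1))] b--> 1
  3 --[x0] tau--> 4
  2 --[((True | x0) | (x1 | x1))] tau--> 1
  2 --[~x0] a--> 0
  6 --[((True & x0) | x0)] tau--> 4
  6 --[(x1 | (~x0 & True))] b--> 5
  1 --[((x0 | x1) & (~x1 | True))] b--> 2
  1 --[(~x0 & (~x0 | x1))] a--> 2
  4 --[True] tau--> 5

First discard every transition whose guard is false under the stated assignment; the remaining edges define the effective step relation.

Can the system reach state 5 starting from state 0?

After dropping false guards: 11 live edges.
L0 = {0}
L1 = {2}  now seen {0,2}
L2 = {1}  now seen {0,1,2}
L3 = {4}  now seen {0,1,2,4}
L4 = {5}  now seen {0,1,2,4,5}
L5 = {6}  now seen {0,1,2,4,5,6}
Reach set: {0,1,2,4,5,6}
trace reaching 5: tau·tau·b·tau

Answer: REACHABLE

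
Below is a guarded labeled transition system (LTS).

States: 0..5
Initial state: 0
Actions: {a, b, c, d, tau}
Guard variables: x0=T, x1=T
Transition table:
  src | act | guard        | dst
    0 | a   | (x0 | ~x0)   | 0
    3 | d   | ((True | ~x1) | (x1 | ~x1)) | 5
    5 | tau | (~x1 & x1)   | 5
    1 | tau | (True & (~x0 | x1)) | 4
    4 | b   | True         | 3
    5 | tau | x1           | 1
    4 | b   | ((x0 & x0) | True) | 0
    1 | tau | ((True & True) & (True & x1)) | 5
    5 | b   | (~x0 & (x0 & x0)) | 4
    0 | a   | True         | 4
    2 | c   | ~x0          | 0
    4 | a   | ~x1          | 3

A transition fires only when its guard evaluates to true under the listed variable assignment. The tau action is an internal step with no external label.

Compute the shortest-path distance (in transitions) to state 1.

BFS to 1:
  depth 0: {0}
  depth 1: {4}
  depth 2: {3}
  depth 3: {5}
  depth 4: {1}
1 enters at depth 4; path a·b·d·tau

Answer: 4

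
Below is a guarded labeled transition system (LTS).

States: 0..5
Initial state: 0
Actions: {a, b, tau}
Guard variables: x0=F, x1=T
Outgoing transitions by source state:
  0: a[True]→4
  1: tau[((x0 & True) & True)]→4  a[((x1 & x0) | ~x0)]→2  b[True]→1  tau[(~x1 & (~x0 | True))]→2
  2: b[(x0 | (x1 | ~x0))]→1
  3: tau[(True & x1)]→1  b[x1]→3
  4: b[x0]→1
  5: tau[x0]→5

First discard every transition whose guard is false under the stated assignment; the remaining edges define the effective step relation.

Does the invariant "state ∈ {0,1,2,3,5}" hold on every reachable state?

Answer: INVARIANT VIOLATED at state 4

Trace:
Allowed set {0,1,2,3,5}
R = {0,4}
  0: ✓
  4: outside
witness against invariant: a → 4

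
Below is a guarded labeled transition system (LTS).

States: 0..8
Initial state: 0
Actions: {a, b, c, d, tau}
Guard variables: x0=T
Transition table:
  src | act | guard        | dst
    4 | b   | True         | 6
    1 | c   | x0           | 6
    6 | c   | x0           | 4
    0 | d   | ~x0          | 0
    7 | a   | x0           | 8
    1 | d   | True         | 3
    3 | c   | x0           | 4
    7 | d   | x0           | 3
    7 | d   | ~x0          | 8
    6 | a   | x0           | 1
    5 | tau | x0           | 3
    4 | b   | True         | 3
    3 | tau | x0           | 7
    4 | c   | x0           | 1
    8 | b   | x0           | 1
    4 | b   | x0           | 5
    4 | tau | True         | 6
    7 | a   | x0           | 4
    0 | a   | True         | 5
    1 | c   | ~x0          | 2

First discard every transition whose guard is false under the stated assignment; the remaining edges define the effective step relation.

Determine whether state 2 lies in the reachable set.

Answer: UNREACHABLE

Working:
Guard filter leaves 17 enabled edge(s).
depth 0: {0}
depth 1: {5}  cumulative {0,5}
depth 2: {3}  cumulative {0,3,5}
depth 3: {4,7}  cumulative {0,3,4,5,7}
depth 4: {1,6,8}  cumulative {0,1,3,4,5,6,7,8}
R = {0,1,3,4,5,6,7,8}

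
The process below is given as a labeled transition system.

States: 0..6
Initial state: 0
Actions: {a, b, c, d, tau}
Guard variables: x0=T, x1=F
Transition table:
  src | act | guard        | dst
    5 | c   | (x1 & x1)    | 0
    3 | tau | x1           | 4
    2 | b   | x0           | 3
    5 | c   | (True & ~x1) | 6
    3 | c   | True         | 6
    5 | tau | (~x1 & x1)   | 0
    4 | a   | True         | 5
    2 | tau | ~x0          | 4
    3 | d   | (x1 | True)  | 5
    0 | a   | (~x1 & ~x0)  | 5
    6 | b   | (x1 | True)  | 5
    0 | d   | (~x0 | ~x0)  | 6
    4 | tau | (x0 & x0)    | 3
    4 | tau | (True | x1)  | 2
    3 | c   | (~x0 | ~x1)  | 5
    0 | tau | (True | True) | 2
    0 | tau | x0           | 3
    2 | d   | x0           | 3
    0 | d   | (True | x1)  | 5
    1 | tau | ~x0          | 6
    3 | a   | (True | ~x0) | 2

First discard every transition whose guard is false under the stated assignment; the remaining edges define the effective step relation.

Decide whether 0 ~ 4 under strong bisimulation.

Refine partition for ~:
  P[0] = {{0,1,2,3,4,5,6}}
  P[1] = {{0},{1},{2},{3},{4},{5},{6}}
7 equivalence class(es) (converged in 2)
class of 0: {0}; class of 4: {4}

Answer: NOT BISIMILAR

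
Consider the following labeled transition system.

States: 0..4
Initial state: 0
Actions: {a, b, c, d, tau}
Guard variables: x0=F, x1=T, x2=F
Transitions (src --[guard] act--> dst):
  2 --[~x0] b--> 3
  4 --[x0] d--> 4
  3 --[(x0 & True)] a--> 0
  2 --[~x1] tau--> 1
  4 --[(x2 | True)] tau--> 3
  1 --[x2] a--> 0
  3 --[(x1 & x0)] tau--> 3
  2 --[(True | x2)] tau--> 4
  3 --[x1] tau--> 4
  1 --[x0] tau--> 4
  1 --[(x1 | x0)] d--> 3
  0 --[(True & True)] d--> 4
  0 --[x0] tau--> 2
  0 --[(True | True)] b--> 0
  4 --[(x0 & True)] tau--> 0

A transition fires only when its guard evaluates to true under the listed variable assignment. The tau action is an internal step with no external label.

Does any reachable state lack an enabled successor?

R = {0,3,4}
  0: b→0  d→4  [deg 2]
  3: tau→4  [deg 1]
  4: tau→3  [deg 1]

Answer: DEADLOCK-FREE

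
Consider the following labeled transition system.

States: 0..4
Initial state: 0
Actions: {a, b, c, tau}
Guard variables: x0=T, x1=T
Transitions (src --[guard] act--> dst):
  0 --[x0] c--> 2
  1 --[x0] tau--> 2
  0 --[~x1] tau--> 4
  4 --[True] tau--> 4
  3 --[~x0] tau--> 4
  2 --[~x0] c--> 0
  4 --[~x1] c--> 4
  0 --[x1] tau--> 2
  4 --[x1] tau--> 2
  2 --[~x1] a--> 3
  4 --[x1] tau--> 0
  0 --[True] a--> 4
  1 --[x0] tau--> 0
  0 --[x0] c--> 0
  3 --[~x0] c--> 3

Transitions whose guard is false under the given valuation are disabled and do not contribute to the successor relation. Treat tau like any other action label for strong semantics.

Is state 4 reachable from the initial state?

After dropping false guards: 9 live edges.
L0 = {0}
L1 = {2,4}  total {0,2,4}
R = {0,2,4}
witness 4: a

Answer: REACHABLE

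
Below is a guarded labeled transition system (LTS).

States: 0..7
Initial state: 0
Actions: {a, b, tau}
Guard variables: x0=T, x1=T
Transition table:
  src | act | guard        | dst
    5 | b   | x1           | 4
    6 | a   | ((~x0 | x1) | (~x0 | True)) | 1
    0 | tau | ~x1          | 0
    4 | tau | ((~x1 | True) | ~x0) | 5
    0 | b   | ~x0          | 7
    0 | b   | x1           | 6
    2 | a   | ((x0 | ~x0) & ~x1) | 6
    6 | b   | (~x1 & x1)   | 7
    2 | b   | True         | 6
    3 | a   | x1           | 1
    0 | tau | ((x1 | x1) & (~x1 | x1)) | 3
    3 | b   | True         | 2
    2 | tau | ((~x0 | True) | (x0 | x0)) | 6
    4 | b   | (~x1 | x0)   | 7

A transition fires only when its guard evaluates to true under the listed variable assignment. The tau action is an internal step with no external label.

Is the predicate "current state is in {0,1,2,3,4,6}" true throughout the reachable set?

Allowed set {0,1,2,3,4,6}
R = {0,1,2,3,6}
  0: ✓
  1: ✓
  2: ✓
  3: ✓
  6: ✓

Answer: INVARIANT HOLDS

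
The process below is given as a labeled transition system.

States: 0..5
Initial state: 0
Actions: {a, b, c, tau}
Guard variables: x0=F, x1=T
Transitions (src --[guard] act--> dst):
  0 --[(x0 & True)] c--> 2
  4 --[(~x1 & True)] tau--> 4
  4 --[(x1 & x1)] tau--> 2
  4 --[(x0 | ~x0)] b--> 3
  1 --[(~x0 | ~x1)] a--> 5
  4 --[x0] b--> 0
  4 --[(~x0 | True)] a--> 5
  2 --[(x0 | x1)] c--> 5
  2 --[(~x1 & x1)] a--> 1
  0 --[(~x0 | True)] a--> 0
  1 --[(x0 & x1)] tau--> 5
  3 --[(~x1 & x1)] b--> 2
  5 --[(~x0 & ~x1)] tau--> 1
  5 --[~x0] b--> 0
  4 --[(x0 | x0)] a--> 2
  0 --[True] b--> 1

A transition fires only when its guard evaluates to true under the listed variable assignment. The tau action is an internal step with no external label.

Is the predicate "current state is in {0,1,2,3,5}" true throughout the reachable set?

Safe = {0,1,2,3,5}
R = {0,1,5}
  0: ✓
  1: ✓
  5: ✓

Answer: INVARIANT HOLDS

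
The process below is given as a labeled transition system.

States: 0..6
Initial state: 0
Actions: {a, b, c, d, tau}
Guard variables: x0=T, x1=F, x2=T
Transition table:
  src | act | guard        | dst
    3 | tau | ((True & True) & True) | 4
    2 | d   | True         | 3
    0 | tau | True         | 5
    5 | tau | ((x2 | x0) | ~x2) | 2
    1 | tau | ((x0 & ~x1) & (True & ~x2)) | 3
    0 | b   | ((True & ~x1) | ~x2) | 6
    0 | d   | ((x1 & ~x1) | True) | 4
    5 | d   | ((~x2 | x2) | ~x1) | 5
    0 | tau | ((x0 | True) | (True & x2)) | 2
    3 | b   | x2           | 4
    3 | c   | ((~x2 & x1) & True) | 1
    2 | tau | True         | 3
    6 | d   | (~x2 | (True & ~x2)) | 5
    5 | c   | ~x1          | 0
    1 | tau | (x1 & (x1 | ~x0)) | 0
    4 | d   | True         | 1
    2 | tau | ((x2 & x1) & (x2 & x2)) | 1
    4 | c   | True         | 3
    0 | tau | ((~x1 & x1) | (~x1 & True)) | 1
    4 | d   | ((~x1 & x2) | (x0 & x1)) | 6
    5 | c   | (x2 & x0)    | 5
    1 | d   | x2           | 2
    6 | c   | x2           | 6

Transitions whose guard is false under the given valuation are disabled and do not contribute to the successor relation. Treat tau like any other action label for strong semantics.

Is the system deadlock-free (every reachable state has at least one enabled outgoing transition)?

Answer: DEADLOCK-FREE

Working:
R = {0,1,2,3,4,5,6}
  0: b→6  d→4  tau→1  tau→2  tau→5  [5 out]
  1: d→2  [1 out]
  2: d→3  tau→3  [2 out]
  3: b→4  tau→4  [2 out]
  4: c→3  d→1  d→6  [3 out]
  5: c→0  c→5  d→5  tau→2  [4 out]
  6: c→6  [1 out]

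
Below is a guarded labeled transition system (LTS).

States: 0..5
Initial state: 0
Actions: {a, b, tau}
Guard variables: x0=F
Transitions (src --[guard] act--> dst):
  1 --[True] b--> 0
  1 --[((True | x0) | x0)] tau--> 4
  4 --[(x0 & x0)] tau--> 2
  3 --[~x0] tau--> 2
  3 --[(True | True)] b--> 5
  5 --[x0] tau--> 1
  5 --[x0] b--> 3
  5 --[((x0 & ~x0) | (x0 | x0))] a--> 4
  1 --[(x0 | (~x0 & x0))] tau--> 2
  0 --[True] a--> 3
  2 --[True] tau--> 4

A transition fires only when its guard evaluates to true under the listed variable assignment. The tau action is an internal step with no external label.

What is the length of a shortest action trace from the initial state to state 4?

Answer: 3

Working:
Breadth-first toward 4:
  L0 = {0}
  L1 = {3}
  L2 = {2,5}
  L3 = {4}
first hit 4 at d=3 via a·tau·tau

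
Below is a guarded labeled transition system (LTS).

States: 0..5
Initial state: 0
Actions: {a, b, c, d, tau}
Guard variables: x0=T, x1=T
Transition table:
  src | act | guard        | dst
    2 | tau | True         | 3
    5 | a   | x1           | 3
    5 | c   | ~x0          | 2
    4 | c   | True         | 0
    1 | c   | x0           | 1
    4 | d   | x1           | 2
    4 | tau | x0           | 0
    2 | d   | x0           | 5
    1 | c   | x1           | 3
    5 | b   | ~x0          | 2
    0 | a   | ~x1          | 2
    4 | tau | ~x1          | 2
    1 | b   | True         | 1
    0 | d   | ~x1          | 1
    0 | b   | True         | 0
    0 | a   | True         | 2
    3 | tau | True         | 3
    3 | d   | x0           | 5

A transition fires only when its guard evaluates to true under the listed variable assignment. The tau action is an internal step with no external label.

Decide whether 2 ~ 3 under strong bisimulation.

Answer: BISIMILAR

Working:
Refine partition for ~:
  round 0: {{0,1,2,3,4,5}}
  round 1: {{0},{1},{2,3},{4},{5}}
stable after 2 split(s): 5 block(s)
2∈{2,3}, 3∈{2,3}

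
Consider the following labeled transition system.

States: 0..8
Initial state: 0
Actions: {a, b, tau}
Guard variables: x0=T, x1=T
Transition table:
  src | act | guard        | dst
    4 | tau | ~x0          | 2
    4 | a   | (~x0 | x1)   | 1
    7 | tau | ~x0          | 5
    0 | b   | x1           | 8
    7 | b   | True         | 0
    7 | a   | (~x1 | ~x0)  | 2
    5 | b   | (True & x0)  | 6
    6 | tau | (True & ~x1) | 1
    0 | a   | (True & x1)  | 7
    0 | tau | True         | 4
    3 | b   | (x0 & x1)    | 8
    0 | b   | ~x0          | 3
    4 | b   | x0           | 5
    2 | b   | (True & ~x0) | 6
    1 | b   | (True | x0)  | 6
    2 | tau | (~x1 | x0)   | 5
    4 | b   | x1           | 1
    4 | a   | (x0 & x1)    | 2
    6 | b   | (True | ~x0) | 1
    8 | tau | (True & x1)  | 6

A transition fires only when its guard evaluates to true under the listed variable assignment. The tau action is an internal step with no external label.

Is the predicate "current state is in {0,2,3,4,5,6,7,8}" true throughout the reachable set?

Allowed set {0,2,3,4,5,6,7,8}
Reach set: {0,1,2,4,5,6,7,8}
  0: safe
  1: outside
  2: safe
  4: safe
  5: safe
  6: safe
  7: safe
  8: safe
reach 1 via tau·a — violates

Answer: INVARIANT VIOLATED at state 1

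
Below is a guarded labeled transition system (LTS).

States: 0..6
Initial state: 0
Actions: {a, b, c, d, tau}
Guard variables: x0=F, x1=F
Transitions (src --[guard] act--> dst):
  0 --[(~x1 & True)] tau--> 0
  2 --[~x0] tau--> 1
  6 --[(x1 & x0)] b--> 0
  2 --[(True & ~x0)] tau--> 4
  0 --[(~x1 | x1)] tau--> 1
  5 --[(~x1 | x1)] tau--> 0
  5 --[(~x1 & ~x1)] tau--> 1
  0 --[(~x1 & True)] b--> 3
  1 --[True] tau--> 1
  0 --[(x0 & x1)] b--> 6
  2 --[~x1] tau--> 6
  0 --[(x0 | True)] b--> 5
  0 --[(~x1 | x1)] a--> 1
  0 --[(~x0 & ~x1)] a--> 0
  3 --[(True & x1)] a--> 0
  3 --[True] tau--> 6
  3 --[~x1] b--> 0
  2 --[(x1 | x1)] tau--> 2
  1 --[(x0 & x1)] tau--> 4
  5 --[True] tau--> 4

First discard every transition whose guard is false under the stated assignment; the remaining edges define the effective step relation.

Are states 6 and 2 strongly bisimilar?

Bisimulation quotient by refinement:
  P[0] = {{0,1,2,3,4,5,6}}
  P[1] = {{0},{1,2,5},{3},{4,6}}
  P[2] = {{0},{1},{2},{3},{4,6},{5}}
stable after 3 split(s): 6 block(s)
6∈{4,6}, 2∈{2}

Answer: NOT BISIMILAR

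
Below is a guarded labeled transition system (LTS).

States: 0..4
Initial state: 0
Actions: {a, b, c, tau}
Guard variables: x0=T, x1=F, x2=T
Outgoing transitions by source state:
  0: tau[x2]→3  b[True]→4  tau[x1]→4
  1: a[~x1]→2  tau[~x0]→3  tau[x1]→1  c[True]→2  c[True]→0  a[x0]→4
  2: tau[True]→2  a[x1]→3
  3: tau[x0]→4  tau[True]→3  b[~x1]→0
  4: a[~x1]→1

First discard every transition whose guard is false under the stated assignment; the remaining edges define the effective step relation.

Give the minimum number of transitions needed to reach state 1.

Breadth-first toward 1:
  L0 = {0}
  L1 = {3,4}
  L2 = {1}
first hit 1 at d=2 via b·a

Answer: 2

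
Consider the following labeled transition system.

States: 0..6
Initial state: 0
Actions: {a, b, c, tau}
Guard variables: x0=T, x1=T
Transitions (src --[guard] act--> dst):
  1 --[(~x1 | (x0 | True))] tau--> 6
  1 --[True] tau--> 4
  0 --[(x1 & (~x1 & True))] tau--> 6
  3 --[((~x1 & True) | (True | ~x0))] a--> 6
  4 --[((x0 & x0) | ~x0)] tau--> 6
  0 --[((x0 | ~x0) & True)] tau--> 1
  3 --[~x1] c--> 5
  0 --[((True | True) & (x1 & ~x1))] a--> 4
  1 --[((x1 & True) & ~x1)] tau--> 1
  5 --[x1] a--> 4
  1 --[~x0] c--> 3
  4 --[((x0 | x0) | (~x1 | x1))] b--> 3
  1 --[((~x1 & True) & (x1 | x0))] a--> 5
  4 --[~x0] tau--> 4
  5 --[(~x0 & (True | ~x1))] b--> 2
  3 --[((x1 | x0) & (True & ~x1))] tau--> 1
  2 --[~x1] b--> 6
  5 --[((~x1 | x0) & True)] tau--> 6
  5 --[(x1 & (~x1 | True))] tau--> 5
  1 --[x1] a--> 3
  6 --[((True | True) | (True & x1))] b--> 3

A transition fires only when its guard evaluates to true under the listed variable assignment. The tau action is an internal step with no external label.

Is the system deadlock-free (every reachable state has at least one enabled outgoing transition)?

Answer: DEADLOCK-FREE

Analysis:
R = {0,1,3,4,6}
  0: tau→1  [deg 1]
  1: a→3  tau→4  tau→6  [deg 3]
  3: a→6  [deg 1]
  4: b→3  tau→6  [deg 2]
  6: b→3  [deg 1]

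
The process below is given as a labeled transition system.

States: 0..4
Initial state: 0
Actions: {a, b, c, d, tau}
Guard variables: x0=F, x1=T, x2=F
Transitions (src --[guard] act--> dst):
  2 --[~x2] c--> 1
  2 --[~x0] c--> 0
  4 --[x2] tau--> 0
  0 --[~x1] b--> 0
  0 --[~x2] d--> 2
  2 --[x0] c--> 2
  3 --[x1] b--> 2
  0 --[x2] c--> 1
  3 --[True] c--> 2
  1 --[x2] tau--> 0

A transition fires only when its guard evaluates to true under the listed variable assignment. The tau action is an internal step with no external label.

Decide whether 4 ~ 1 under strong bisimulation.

Answer: BISIMILAR

Trace:
Compute ~ classes (split until stable):
  π0 = {{0,1,2,3,4}}
  π1 = {{0},{1,4},{2},{3}}
4 equivalence class(es) (converged in 2)
class of 4: {1,4}; class of 1: {1,4}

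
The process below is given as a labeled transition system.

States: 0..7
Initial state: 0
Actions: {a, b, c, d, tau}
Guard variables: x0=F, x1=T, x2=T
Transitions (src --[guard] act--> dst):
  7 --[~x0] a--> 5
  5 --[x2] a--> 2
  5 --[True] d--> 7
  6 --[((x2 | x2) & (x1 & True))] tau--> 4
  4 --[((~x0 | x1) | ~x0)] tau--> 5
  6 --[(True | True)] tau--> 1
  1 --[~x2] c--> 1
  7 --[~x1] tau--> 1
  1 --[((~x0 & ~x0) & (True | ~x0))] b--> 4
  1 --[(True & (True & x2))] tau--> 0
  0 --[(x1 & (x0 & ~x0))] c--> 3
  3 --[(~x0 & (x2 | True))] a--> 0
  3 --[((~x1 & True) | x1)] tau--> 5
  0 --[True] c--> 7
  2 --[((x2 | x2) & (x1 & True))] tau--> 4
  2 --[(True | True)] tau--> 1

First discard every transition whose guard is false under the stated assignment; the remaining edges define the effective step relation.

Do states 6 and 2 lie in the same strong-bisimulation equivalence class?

Answer: BISIMILAR

Trace:
Compute ~ classes (split until stable):
  P[0] = {{0,1,2,3,4,5,6,7}}
  P[1] = {{0},{1},{2,4,6},{3},{5},{7}}
  P[2] = {{0},{1},{2,6},{3},{4},{5},{7}}
stable after 3 split(s): 7 block(s)
6∈{2,6}, 2∈{2,6}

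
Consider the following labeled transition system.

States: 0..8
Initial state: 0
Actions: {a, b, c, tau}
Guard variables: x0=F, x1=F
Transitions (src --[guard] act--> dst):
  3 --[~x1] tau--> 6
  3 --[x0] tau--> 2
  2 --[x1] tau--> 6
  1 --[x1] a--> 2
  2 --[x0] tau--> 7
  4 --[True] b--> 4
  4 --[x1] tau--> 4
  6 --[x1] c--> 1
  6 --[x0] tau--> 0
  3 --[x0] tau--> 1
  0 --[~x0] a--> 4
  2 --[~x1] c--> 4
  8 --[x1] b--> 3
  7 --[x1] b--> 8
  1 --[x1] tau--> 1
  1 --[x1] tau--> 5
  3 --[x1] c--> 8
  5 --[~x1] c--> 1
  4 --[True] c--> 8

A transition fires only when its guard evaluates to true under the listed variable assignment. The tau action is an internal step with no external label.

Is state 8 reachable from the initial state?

Answer: REACHABLE

Analysis:
Guard filter leaves 6 enabled edge(s).
L0 = {0}
L1 = {4}  now seen {0,4}
L2 = {8}  now seen {0,4,8}
R = {0,4,8}
witness 8: a·c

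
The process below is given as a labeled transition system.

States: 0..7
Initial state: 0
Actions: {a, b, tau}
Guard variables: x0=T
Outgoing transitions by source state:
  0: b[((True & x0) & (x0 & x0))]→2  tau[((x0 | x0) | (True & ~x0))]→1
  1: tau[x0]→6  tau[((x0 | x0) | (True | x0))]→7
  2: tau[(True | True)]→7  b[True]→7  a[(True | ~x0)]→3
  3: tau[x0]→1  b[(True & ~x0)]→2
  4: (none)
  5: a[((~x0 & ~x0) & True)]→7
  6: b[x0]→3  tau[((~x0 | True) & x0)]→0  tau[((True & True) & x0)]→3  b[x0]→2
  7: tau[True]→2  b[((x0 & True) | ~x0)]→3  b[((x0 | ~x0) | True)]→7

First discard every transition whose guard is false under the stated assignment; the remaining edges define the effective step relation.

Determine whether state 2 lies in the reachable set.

Answer: REACHABLE

Analysis:
Guard filter leaves 15 enabled edge(s).
Layer 0: {0}
Layer 1: {1,2}  cumulative {0,1,2}
Layer 2: {3,6,7}  cumulative {0,1,2,3,6,7}
R = {0,1,2,3,6,7}
Path to 2: b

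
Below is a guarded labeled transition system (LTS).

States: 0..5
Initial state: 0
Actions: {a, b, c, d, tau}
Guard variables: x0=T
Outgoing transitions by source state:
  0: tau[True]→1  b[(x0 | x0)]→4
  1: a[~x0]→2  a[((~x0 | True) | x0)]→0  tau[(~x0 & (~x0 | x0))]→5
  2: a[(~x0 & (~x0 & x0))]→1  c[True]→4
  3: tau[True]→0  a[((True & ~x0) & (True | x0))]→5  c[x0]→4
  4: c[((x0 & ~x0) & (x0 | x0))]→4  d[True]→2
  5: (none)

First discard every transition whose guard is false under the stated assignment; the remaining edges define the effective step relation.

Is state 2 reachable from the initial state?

After dropping false guards: 7 live edges.
depth 0: {0}
depth 1: {1,4}  total {0,1,4}
depth 2: {2}  total {0,1,2,4}
Reachable = {0,1,2,4}
trace reaching 2: b·d

Answer: REACHABLE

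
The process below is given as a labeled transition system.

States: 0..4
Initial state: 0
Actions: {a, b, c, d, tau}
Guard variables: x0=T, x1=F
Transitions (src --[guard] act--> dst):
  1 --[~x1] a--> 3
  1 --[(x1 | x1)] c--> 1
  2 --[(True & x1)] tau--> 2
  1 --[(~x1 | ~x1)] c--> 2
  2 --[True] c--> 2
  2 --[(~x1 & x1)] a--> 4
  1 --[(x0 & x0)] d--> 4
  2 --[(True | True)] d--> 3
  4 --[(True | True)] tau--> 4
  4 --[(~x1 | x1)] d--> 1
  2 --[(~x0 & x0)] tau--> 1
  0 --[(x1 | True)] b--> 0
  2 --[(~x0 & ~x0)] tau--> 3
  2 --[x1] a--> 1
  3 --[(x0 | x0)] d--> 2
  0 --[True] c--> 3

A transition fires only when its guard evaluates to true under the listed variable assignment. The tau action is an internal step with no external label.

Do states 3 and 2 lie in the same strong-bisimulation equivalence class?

Compute ~ classes (split until stable):
  π0 = {{0,1,2,3,4}}
  π1 = {{0},{1},{2},{3},{4}}
5 equivalence class(es) (converged in 2)
[3]={3}  [2]={2}

Answer: NOT BISIMILAR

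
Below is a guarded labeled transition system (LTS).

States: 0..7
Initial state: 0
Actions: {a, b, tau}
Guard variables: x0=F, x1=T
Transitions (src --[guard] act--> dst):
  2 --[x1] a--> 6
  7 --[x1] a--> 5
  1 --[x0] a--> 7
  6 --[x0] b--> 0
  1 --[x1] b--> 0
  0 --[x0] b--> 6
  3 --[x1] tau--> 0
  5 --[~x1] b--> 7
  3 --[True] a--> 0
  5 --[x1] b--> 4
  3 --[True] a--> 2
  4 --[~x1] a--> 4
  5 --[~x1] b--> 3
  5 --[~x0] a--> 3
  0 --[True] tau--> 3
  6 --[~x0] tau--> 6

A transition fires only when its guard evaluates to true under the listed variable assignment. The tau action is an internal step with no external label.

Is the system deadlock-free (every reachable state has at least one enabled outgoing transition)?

Reach set: {0,2,3,6}
  0: tau→3  [deg 1]
  2: a→6  [deg 1]
  3: a→0  a→2  tau→0  [deg 3]
  6: tau→6  [deg 1]

Answer: DEADLOCK-FREE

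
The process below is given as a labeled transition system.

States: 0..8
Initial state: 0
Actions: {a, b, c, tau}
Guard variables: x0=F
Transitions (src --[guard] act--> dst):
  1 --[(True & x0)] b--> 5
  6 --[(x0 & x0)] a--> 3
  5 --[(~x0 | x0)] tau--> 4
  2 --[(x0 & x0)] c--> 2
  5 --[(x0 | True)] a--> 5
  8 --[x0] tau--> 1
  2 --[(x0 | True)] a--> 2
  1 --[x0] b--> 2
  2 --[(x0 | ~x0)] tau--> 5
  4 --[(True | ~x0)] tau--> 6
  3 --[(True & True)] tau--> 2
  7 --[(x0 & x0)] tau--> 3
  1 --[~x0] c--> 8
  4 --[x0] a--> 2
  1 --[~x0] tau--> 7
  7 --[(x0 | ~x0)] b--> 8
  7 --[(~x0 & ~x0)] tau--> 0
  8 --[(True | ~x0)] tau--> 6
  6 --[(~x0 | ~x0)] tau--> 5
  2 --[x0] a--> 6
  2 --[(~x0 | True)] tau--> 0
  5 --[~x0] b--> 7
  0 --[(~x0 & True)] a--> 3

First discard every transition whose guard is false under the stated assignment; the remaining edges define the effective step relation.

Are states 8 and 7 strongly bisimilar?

Refine partition for ~:
  P[0] = {{0,1,2,3,4,5,6,7,8}}
  P[1] = {{0},{1},{2},{3,4,6,8},{5},{7}}
  P[2] = {{0},{1},{2},{3},{4,8},{5},{6},{7}}
8 equivalence class(es) (converged in 3)
[8]={4,8}  [7]={7}

Answer: NOT BISIMILAR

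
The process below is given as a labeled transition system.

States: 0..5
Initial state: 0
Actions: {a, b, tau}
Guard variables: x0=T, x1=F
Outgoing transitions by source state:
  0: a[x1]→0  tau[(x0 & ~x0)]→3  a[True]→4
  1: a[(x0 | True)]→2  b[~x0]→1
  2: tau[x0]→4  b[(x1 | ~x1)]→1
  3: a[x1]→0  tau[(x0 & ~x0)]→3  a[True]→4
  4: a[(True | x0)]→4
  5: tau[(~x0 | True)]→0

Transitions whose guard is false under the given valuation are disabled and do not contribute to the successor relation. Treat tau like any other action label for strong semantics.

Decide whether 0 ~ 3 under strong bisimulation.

Answer: BISIMILAR

Trace:
Bisimulation quotient by refinement:
  P[0] = {{0,1,2,3,4,5}}
  P[1] = {{0,1,3,4},{2},{5}}
  P[2] = {{0,3,4},{1},{2},{5}}
4 equivalence class(es) (converged in 3)
0∈{0,3,4}, 3∈{0,3,4}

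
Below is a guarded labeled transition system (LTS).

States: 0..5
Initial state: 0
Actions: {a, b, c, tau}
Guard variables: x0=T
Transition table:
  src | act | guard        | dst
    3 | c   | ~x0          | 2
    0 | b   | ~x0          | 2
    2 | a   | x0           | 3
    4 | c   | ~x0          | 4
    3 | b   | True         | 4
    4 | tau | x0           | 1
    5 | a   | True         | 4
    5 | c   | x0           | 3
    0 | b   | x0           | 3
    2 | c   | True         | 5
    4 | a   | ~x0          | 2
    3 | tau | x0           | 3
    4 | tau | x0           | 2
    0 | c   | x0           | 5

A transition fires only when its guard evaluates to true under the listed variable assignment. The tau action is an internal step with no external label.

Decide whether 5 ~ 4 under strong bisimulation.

Answer: NOT BISIMILAR

Analysis:
Compute ~ classes (split until stable):
  π0 = {{0,1,2,3,4,5}}
  π1 = {{0},{1},{2,5},{3},{4}}
  π2 = {{0},{1},{2},{3},{4},{5}}
6 equivalence class(es) (converged in 3)
[5]={5}  [4]={4}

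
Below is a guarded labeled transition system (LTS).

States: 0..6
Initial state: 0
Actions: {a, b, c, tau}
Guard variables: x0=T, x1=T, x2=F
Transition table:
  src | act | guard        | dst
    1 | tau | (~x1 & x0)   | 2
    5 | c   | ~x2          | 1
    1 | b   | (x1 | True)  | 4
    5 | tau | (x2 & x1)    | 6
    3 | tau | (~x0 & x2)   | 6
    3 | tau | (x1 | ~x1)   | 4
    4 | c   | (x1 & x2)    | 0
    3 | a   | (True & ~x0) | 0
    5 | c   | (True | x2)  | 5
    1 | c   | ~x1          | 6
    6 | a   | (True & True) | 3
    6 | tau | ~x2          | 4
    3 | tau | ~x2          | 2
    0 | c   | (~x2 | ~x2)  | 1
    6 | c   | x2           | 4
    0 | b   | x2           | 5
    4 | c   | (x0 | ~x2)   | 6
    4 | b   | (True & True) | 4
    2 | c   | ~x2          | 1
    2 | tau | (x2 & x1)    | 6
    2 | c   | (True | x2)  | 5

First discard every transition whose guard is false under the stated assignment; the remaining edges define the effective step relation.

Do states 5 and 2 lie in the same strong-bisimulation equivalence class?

Bisimulation quotient by refinement:
  π0 = {{0,1,2,3,4,5,6}}
  π1 = {{0,2,5},{1},{3},{4},{6}}
  π2 = {{0},{1},{2,5},{3},{4},{6}}
Fixed point at round 3; 6 class(es).
[5]={2,5}  [2]={2,5}

Answer: BISIMILAR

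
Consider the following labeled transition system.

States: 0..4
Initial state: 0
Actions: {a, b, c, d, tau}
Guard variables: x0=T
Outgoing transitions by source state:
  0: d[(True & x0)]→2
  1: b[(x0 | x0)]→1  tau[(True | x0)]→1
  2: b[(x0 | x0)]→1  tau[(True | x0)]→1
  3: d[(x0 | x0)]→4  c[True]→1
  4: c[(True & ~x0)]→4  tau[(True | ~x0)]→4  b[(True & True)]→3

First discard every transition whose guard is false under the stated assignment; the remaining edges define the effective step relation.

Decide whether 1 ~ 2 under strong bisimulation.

Compute ~ classes (split until stable):
  P[0] = {{0,1,2,3,4}}
  P[1] = {{0},{1,2,4},{3}}
  P[2] = {{0},{1,2},{3},{4}}
Fixed point at round 3; 4 class(es).
[1]={1,2}  [2]={1,2}

Answer: BISIMILAR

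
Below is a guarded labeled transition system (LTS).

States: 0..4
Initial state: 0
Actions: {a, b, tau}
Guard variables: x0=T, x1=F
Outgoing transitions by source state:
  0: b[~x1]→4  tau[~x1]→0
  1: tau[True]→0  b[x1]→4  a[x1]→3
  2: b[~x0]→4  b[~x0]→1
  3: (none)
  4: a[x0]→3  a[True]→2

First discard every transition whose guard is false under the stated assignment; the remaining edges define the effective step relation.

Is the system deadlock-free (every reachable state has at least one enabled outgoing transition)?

Reach set: {0,2,3,4}
  0: b→4  tau→0  [deg 2]
  2: ∅  [deadlock]
  3: ∅  [deadlock]
  4: a→2  a→3  [deg 2]
witness 2: b·a

Answer: DEADLOCK at state 2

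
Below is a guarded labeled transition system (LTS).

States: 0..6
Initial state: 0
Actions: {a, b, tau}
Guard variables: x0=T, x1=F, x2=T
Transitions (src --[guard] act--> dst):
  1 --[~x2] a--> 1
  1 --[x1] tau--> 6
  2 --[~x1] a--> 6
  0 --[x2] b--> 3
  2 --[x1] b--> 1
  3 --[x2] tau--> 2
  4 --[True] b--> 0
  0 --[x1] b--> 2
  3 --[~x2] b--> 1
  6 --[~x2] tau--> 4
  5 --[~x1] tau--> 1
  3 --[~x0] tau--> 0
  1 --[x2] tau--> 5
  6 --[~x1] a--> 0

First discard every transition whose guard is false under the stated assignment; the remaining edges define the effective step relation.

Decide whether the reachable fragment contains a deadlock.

Answer: DEADLOCK-FREE

Working:
Reachable = {0,2,3,6}
  0: b→3  [1 exit(s)]
  2: a→6  [1 exit(s)]
  3: tau→2  [1 exit(s)]
  6: a→0  [1 exit(s)]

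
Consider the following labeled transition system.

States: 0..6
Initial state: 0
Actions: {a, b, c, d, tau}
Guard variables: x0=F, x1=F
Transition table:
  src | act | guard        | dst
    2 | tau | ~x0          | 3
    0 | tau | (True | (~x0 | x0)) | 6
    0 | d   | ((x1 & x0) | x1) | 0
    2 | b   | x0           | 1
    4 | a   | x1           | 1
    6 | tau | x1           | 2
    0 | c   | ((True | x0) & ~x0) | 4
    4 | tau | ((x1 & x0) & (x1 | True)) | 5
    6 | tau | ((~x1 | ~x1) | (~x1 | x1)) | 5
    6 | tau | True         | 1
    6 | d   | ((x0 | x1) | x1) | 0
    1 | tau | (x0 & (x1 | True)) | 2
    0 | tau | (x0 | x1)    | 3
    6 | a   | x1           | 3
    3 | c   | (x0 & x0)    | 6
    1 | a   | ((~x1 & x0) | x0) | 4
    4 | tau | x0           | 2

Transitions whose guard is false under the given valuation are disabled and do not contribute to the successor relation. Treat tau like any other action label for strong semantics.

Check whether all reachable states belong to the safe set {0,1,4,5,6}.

Answer: INVARIANT HOLDS

Working:
Safe = {0,1,4,5,6}
Reachable = {0,1,4,5,6}
  0: ok
  1: ok
  4: ok
  5: ok
  6: ok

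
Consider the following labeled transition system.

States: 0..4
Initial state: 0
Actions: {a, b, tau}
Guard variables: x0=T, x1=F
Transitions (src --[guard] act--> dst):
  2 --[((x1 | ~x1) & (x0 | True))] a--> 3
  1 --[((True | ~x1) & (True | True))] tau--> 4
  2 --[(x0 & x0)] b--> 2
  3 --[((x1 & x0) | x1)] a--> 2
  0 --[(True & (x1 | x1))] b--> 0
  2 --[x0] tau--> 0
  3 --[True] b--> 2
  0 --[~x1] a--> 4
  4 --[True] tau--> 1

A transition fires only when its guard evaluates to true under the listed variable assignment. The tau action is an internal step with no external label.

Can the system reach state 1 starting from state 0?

Answer: REACHABLE

Analysis:
7 transition(s) survive guard evaluation.
depth 0: {0}
depth 1: {4}  cumulative {0,4}
depth 2: {1}  cumulative {0,1,4}
Reach set: {0,1,4}
witness 1: a·tau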